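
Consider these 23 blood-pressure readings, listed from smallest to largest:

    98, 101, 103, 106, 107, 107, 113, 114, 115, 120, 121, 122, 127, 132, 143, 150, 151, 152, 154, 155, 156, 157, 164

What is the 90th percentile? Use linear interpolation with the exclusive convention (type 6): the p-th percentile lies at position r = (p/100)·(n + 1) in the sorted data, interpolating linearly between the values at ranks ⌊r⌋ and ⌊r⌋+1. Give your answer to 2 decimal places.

156.60

n = 23.
r = (90/100)·(23 + 1) = 21.6.
Rank 21 is 156 and rank 22 is 157.
Interpolate: 156 + 0.6·(157 − 156) = 156 + 0.6·1 = 156.6.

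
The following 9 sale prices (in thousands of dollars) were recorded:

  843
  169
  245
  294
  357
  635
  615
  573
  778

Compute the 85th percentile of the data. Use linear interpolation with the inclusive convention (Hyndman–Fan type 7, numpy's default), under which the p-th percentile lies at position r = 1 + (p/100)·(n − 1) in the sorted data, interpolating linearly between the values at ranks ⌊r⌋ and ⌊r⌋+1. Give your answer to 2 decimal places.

Sorted: 169, 245, 294, 357, 573, 615, 635, 778, 843.
n = 9.
r = 1 + (85/100)·(9 − 1) = 1 + 6.8 = 7.8.
Rank 7 is 635 and rank 8 is 778.
Interpolate: 635 + 0.8·(778 − 635) = 635 + 0.8·143 = 749.4.

749.40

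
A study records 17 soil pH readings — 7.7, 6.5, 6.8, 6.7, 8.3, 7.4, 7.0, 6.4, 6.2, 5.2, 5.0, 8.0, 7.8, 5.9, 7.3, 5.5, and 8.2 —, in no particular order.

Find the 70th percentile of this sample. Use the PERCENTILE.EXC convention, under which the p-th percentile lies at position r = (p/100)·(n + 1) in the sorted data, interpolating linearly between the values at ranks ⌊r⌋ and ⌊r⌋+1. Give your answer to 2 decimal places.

7.58

Sorted: 5.0, 5.2, 5.5, 5.9, 6.2, 6.4, 6.5, 6.7, 6.8, 7.0, 7.3, 7.4, 7.7, 7.8, 8.0, 8.2, 8.3.
n = 17.
r = (70/100)·(17 + 1) = 12.6.
Rank 12 is 7.4 and rank 13 is 7.7.
Interpolate: 7.4 + 0.6·(7.7 − 7.4) = 7.4 + 0.6·0.3 = 7.58.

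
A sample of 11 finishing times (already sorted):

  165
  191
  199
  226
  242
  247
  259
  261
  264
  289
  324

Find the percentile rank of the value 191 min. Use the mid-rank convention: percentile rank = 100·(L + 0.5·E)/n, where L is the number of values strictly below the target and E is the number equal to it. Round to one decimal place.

13.6

Count below 191: L = 1; count equal: E = 1; n = 11.
Percentile rank = 100·(1 + 0.5·1)/11 = 100·1.5/11 = 13.64.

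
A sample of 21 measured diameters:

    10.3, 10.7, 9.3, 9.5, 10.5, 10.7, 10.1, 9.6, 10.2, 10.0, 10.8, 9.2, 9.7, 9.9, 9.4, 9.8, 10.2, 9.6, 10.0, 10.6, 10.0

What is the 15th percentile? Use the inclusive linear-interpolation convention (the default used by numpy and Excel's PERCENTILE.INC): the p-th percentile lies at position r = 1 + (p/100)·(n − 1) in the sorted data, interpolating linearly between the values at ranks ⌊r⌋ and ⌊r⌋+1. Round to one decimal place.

9.5

Sorted: 9.2, 9.3, 9.4, 9.5, 9.6, 9.6, 9.7, 9.8, 9.9, 10.0, 10.0, 10.0, 10.1, 10.2, 10.2, 10.3, 10.5, 10.6, 10.7, 10.7, 10.8.
n = 21.
r = 1 + (15/100)·(21 − 1) = 1 + 3 = 4.
r is an integer, so P15 is the value at rank 4: 9.5.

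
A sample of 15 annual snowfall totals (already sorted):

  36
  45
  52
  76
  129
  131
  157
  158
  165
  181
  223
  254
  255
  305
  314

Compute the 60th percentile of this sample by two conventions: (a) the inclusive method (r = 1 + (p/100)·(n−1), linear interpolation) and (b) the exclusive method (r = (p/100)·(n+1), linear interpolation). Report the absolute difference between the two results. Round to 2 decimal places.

n = 15.
(a) r = 9.4; between ranks 9 (165) and 10 (181): 171.4.
(b) r = 9.6; between ranks 9 (165) and 10 (181): 174.6.
|171.4 − 174.6| = 3.2.

3.20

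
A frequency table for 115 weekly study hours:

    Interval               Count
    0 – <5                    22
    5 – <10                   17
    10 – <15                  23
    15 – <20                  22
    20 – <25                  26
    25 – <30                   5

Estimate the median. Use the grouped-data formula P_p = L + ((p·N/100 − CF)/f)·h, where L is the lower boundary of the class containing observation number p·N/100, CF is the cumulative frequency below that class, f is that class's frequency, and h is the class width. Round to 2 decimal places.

N = 115; target position k = 50/100 · 115 = 57.5.
Cumulative frequencies: 22, 39, 62, 84, 110, 115.
Observation 57.5 falls in the class 10 – <15.
L = 10, CF = 39, f = 23, h = 5.
P50 = 10 + ((57.5 − 39)/23)·5 = 10 + 4.02174 = 14.0217.

14.02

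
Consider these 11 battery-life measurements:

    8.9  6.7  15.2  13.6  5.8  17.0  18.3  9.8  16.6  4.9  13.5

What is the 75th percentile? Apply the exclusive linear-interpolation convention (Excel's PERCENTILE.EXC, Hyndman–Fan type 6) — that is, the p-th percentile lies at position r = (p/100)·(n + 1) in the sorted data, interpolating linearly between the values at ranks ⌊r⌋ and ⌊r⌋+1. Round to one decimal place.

16.6

Sorted: 4.9, 5.8, 6.7, 8.9, 9.8, 13.5, 13.6, 15.2, 16.6, 17.0, 18.3.
n = 11.
r = (75/100)·(11 + 1) = 9.
r is an integer, so P75 is the value at rank 9: 16.6.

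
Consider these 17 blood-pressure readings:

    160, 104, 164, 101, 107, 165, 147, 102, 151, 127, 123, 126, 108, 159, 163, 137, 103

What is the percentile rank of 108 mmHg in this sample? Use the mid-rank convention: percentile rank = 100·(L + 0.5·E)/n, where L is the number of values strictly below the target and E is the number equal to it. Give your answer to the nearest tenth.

32.4

Sorted: 101, 102, 103, 104, 107, 108, 123, 126, 127, 137, 147, 151, 159, 160, 163, 164, 165.
Count below 108: L = 5; count equal: E = 1; n = 17.
Percentile rank = 100·(5 + 0.5·1)/17 = 100·5.5/17 = 32.35.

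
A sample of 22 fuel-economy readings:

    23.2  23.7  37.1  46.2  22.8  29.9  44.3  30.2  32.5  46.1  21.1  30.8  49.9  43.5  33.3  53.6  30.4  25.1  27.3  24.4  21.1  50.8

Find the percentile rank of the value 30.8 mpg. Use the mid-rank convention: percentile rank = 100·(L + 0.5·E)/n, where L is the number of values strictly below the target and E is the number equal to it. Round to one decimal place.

Sorted: 21.1, 21.1, 22.8, 23.2, 23.7, 24.4, 25.1, 27.3, 29.9, 30.2, 30.4, 30.8, 32.5, 33.3, 37.1, 43.5, 44.3, 46.1, 46.2, 49.9, 50.8, 53.6.
Count below 30.8: L = 11; count equal: E = 1; n = 22.
Percentile rank = 100·(11 + 0.5·1)/22 = 100·11.5/22 = 52.27.

52.3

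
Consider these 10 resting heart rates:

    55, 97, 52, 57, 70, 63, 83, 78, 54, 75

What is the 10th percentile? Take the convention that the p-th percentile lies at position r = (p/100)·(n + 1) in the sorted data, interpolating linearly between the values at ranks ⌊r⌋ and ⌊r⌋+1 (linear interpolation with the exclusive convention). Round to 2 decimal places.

Sorted: 52, 54, 55, 57, 63, 70, 75, 78, 83, 97.
n = 10.
r = (10/100)·(10 + 1) = 1.1.
Rank 1 is 52 and rank 2 is 54.
Interpolate: 52 + 0.1·(54 − 52) = 52 + 0.1·2 = 52.2.

52.20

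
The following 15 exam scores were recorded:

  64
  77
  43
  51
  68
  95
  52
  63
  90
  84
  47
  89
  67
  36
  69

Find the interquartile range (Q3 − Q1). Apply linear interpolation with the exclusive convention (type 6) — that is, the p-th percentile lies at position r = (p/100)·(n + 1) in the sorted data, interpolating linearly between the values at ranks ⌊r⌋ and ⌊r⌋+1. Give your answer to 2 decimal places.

33.00

Sorted: 36, 43, 47, 51, 52, 63, 64, 67, 68, 69, 77, 84, 89, 90, 95.
n = 15.
P25: r = 4 (integer) → 51.
P75: r = 12 (integer) → 84.
Difference: 84 − 51 = 33.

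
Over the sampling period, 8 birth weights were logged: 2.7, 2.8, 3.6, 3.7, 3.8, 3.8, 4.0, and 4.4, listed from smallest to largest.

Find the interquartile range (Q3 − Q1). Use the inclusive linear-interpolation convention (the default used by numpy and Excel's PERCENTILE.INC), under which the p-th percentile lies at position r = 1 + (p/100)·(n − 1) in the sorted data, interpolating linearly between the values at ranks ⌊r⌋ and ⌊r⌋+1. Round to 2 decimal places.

0.45

n = 8.
P25: r = 2.75; ranks 2–3 are 2.8, 3.6; interpolating gives 3.4.
P75: r = 6.25; ranks 6–7 are 3.8, 4.0; interpolating gives 3.85.
Difference: 3.85 − 3.4 = 0.45.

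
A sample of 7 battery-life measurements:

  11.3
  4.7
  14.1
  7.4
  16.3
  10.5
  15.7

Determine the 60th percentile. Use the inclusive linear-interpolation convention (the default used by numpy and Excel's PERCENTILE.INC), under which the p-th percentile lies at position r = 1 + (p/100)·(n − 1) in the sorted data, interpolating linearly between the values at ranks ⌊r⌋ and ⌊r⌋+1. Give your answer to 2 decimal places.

12.98

Sorted: 4.7, 7.4, 10.5, 11.3, 14.1, 15.7, 16.3.
n = 7.
r = 1 + (60/100)·(7 − 1) = 1 + 3.6 = 4.6.
Rank 4 is 11.3 and rank 5 is 14.1.
Interpolate: 11.3 + 0.6·(14.1 − 11.3) = 11.3 + 0.6·2.8 = 12.98.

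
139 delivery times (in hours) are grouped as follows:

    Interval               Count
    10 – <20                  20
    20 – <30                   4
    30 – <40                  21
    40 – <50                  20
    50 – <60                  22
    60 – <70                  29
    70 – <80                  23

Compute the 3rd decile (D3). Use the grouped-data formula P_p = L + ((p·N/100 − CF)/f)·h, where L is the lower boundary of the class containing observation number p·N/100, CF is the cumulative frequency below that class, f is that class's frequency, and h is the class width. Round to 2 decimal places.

N = 139; target position k = 30/100 · 139 = 41.7.
Cumulative frequencies: 20, 24, 45, 65, 87, 116, 139.
Observation 41.7 falls in the class 30 – <40.
L = 30, CF = 24, f = 21, h = 10.
P30 = 30 + ((41.7 − 24)/21)·10 = 30 + 8.42857 = 38.4286.

38.43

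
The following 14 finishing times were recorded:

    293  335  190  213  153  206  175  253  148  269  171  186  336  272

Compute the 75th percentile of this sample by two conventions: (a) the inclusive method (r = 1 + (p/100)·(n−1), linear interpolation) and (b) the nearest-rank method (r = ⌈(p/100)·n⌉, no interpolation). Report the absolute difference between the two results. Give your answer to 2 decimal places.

0.75

Sorted: 148, 153, 171, 175, 186, 190, 206, 213, 253, 269, 272, 293, 335, 336.
n = 14.
(a) r = 10.75; between ranks 10 (269) and 11 (272): 271.25.
(b) the nearest-rank method: rank 11 → 272.
|271.25 − 272| = 0.75.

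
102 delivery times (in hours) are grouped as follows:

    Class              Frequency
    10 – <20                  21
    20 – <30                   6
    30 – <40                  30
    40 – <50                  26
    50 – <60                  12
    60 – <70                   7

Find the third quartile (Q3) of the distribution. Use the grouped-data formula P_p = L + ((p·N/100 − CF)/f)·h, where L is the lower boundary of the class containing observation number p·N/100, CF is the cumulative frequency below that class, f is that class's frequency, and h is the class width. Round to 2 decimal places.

47.50

N = 102; target position k = 75/100 · 102 = 76.5.
Cumulative frequencies: 21, 27, 57, 83, 95, 102.
Observation 76.5 falls in the class 40 – <50.
L = 40, CF = 57, f = 26, h = 10.
P75 = 40 + ((76.5 − 57)/26)·10 = 40 + 7.5 = 47.5.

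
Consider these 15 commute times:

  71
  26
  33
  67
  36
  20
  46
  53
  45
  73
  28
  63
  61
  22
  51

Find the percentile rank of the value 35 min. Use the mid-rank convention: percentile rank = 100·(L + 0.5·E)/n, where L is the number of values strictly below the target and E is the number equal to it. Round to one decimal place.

Sorted: 20, 22, 26, 28, 33, 36, 45, 46, 51, 53, 61, 63, 67, 71, 73.
Count below 35: L = 5; count equal: E = 0; n = 15.
Percentile rank = 100·(5 + 0.5·0)/15 = 100·5/15 = 33.33.

33.3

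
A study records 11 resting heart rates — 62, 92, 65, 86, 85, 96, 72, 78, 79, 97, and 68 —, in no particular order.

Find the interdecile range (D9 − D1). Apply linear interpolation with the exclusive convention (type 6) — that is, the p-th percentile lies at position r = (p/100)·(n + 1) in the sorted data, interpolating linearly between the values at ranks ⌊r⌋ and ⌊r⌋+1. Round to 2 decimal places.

34.20

Sorted: 62, 65, 68, 72, 78, 79, 85, 86, 92, 96, 97.
n = 11.
P10: r = 1.2; ranks 1–2 are 62, 65; interpolating gives 62.6.
P90: r = 10.8; ranks 10–11 are 96, 97; interpolating gives 96.8.
Difference: 96.8 − 62.6 = 34.2.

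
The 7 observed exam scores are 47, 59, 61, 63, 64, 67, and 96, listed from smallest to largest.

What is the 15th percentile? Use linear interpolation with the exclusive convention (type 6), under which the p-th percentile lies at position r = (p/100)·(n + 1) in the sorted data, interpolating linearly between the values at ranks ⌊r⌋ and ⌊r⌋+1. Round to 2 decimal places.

n = 7.
r = (15/100)·(7 + 1) = 1.2.
Rank 1 is 47 and rank 2 is 59.
Interpolate: 47 + 0.2·(59 − 47) = 47 + 0.2·12 = 49.4.

49.40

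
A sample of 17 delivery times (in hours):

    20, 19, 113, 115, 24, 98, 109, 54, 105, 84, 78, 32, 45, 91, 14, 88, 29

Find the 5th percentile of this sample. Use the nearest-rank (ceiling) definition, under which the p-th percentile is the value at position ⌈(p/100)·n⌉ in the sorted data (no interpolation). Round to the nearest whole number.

Sorted: 14, 19, 20, 24, 29, 32, 45, 54, 78, 84, 88, 91, 98, 105, 109, 113, 115.
n = 17.
Position = ⌈5/100 · 17⌉ = ⌈0.85⌉ = 1.
The value at rank 1 is 14.

14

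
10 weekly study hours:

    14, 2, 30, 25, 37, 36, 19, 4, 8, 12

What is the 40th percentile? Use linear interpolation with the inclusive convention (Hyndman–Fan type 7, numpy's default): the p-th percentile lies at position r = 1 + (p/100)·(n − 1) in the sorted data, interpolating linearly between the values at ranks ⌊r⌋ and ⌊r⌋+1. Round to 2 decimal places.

13.20

Sorted: 2, 4, 8, 12, 14, 19, 25, 30, 36, 37.
n = 10.
r = 1 + (40/100)·(10 − 1) = 1 + 3.6 = 4.6.
Rank 4 is 12 and rank 5 is 14.
Interpolate: 12 + 0.6·(14 − 12) = 12 + 0.6·2 = 13.2.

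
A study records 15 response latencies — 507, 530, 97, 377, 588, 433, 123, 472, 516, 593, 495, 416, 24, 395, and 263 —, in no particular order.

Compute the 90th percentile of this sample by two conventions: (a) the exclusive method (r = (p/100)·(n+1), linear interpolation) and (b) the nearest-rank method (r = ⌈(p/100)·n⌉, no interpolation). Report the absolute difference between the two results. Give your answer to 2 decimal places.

Sorted: 24, 97, 123, 263, 377, 395, 416, 433, 472, 495, 507, 516, 530, 588, 593.
n = 15.
(a) r = 14.4; between ranks 14 (588) and 15 (593): 590.
(b) the nearest-rank method: rank 14 → 588.
|590 − 588| = 2.

2.00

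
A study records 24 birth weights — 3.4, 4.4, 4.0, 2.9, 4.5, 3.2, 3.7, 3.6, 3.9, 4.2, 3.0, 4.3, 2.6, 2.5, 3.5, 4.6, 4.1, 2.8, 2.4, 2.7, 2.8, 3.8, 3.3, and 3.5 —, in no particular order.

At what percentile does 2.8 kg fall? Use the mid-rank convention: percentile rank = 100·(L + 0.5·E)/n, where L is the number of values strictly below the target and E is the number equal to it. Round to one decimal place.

20.8

Sorted: 2.4, 2.5, 2.6, 2.7, 2.8, 2.8, 2.9, 3.0, 3.2, 3.3, 3.4, 3.5, 3.5, 3.6, 3.7, 3.8, 3.9, 4.0, 4.1, 4.2, 4.3, 4.4, 4.5, 4.6.
Count below 2.8: L = 4; count equal: E = 2; n = 24.
Percentile rank = 100·(4 + 0.5·2)/24 = 100·5/24 = 20.83.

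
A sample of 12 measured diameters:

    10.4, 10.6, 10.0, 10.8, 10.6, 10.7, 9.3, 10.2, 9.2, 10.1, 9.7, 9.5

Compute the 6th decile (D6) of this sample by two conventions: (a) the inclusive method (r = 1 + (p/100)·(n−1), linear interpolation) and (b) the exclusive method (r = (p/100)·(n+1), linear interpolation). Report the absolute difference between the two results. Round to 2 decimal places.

Sorted: 9.2, 9.3, 9.5, 9.7, 10.0, 10.1, 10.2, 10.4, 10.6, 10.6, 10.7, 10.8.
n = 12.
(a) r = 7.6; between ranks 7 (10.2) and 8 (10.4): 10.32.
(b) r = 7.8; between ranks 7 (10.2) and 8 (10.4): 10.36.
|10.32 − 10.36| = 0.04.

0.04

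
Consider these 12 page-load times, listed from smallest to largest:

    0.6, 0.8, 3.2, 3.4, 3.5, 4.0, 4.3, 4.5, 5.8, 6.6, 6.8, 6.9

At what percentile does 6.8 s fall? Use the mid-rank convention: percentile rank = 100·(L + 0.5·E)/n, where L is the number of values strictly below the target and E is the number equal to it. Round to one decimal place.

Count below 6.8: L = 10; count equal: E = 1; n = 12.
Percentile rank = 100·(10 + 0.5·1)/12 = 100·10.5/12 = 87.5.

87.5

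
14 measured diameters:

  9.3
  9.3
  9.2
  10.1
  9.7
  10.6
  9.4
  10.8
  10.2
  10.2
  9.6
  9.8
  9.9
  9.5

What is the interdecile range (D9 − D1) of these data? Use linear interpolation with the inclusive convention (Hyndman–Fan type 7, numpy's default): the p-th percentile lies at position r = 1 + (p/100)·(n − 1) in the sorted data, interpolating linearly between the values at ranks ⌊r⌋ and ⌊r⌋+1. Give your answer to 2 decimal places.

1.18

Sorted: 9.2, 9.3, 9.3, 9.4, 9.5, 9.6, 9.7, 9.8, 9.9, 10.1, 10.2, 10.2, 10.6, 10.8.
n = 14.
P10: r = 2.3; ranks 2–3 are 9.3, 9.3; interpolating gives 9.3.
P90: r = 12.7; ranks 12–13 are 10.2, 10.6; interpolating gives 10.48.
Difference: 10.48 − 9.3 = 1.18.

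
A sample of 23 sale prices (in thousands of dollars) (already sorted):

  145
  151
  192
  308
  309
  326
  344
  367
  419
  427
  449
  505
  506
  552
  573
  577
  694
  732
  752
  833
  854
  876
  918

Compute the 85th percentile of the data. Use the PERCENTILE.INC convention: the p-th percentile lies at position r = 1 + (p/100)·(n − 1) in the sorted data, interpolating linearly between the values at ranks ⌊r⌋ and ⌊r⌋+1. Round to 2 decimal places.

n = 23.
r = 1 + (85/100)·(23 − 1) = 1 + 18.7 = 19.7.
Rank 19 is 752 and rank 20 is 833.
Interpolate: 752 + 0.7·(833 − 752) = 752 + 0.7·81 = 808.7.

808.70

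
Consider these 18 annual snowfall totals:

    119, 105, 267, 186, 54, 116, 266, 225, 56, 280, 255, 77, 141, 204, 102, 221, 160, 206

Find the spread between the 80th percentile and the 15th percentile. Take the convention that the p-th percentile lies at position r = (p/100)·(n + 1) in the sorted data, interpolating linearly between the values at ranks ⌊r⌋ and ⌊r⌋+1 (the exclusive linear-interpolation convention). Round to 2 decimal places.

Sorted: 54, 56, 77, 102, 105, 116, 119, 141, 160, 186, 204, 206, 221, 225, 255, 266, 267, 280.
n = 18.
P15: r = 2.85; ranks 2–3 are 56, 77; interpolating gives 73.85.
P80: r = 15.2; ranks 15–16 are 255, 266; interpolating gives 257.2.
Difference: 257.2 − 73.85 = 183.35.

183.35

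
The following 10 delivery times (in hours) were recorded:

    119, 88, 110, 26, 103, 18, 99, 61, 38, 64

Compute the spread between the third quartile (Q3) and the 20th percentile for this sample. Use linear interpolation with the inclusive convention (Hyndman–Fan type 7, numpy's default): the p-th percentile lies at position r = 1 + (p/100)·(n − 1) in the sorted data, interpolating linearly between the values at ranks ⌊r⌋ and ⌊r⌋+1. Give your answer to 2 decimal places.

66.40

Sorted: 18, 26, 38, 61, 64, 88, 99, 103, 110, 119.
n = 10.
P20: r = 2.8; ranks 2–3 are 26, 38; interpolating gives 35.6.
P75: r = 7.75; ranks 7–8 are 99, 103; interpolating gives 102.
Difference: 102 − 35.6 = 66.4.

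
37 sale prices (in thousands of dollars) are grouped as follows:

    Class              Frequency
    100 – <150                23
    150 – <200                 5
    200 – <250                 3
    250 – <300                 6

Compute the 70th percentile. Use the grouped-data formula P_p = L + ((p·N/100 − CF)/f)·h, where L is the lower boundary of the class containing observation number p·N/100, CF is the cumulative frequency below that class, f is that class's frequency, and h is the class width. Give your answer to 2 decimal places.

N = 37; target position k = 70/100 · 37 = 25.9.
Cumulative frequencies: 23, 28, 31, 37.
Observation 25.9 falls in the class 150 – <200.
L = 150, CF = 23, f = 5, h = 50.
P70 = 150 + ((25.9 − 23)/5)·50 = 150 + 29 = 179.

179.00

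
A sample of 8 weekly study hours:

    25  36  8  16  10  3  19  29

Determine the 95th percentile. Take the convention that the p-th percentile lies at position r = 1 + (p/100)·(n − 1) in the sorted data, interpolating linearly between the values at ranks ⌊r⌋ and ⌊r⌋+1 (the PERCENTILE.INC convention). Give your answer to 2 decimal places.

Sorted: 3, 8, 10, 16, 19, 25, 29, 36.
n = 8.
r = 1 + (95/100)·(8 − 1) = 1 + 6.65 = 7.65.
Rank 7 is 29 and rank 8 is 36.
Interpolate: 29 + 0.65·(36 − 29) = 29 + 0.65·7 = 33.55.

33.55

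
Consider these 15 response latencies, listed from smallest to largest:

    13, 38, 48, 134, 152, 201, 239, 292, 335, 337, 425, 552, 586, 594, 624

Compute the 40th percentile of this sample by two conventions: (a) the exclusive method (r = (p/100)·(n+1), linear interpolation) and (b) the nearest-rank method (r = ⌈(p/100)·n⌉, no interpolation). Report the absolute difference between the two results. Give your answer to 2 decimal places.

15.20

n = 15.
(a) r = 6.4; between ranks 6 (201) and 7 (239): 216.2.
(b) the nearest-rank method: rank 6 → 201.
|216.2 − 201| = 15.2.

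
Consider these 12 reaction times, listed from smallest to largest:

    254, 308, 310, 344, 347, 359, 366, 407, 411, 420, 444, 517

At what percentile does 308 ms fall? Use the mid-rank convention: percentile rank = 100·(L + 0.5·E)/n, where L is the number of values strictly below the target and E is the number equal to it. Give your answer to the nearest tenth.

12.5

Count below 308: L = 1; count equal: E = 1; n = 12.
Percentile rank = 100·(1 + 0.5·1)/12 = 100·1.5/12 = 12.5.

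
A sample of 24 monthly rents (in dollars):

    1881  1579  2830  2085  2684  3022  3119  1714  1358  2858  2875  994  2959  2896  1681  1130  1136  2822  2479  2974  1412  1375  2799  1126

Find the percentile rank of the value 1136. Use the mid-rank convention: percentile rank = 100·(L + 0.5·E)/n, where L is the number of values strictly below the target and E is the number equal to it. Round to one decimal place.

14.6

Sorted: 994, 1126, 1130, 1136, 1358, 1375, 1412, 1579, 1681, 1714, 1881, 2085, 2479, 2684, 2799, 2822, 2830, 2858, 2875, 2896, 2959, 2974, 3022, 3119.
Count below 1136: L = 3; count equal: E = 1; n = 24.
Percentile rank = 100·(3 + 0.5·1)/24 = 100·3.5/24 = 14.58.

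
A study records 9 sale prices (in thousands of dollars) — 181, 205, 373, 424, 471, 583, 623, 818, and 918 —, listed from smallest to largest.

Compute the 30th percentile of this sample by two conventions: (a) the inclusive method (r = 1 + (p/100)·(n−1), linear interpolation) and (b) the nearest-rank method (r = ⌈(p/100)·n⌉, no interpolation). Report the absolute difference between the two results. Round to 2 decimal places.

20.40

n = 9.
(a) r = 3.4; between ranks 3 (373) and 4 (424): 393.4.
(b) the nearest-rank method: rank 3 → 373.
|393.4 − 373| = 20.4.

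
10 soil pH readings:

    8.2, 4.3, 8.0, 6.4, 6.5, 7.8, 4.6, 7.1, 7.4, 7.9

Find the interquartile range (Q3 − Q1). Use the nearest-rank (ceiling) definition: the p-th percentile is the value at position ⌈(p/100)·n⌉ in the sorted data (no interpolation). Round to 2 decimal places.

1.50

Sorted: 4.3, 4.6, 6.4, 6.5, 7.1, 7.4, 7.8, 7.9, 8.0, 8.2.
n = 10.
P25: rank ⌈25/100·10⌉ = 3 → 6.4.
P75: rank ⌈75/100·10⌉ = 8 → 7.9.
Difference: 7.9 − 6.4 = 1.5.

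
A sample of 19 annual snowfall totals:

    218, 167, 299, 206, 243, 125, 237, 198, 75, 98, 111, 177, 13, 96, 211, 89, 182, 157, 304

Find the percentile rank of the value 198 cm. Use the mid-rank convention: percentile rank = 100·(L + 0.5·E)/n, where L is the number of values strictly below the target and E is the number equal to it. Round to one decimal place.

Sorted: 13, 75, 89, 96, 98, 111, 125, 157, 167, 177, 182, 198, 206, 211, 218, 237, 243, 299, 304.
Count below 198: L = 11; count equal: E = 1; n = 19.
Percentile rank = 100·(11 + 0.5·1)/19 = 100·11.5/19 = 60.53.

60.5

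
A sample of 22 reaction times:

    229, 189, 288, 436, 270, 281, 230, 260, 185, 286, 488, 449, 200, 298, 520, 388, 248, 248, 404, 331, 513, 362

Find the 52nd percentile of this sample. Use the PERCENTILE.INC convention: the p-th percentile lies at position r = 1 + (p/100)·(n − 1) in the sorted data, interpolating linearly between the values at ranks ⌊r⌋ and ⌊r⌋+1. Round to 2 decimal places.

Sorted: 185, 189, 200, 229, 230, 248, 248, 260, 270, 281, 286, 288, 298, 331, 362, 388, 404, 436, 449, 488, 513, 520.
n = 22.
r = 1 + (52/100)·(22 − 1) = 1 + 10.92 = 11.92.
Rank 11 is 286 and rank 12 is 288.
Interpolate: 286 + 0.92·(288 − 286) = 286 + 0.92·2 = 287.84.

287.84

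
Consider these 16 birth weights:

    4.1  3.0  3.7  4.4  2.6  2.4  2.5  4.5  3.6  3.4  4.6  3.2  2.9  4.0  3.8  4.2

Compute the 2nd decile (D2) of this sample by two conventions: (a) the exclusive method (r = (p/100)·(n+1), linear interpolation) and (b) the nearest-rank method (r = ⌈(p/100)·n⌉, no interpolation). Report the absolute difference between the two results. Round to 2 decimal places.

0.18

Sorted: 2.4, 2.5, 2.6, 2.9, 3.0, 3.2, 3.4, 3.6, 3.7, 3.8, 4.0, 4.1, 4.2, 4.4, 4.5, 4.6.
n = 16.
(a) r = 3.4; between ranks 3 (2.6) and 4 (2.9): 2.72.
(b) the nearest-rank method: rank 4 → 2.9.
|2.72 − 2.9| = 0.18.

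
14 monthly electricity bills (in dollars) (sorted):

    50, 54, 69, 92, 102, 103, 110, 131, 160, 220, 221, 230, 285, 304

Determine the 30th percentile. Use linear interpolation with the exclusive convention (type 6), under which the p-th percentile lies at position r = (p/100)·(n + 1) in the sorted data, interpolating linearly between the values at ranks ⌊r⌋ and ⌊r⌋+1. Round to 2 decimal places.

n = 14.
r = (30/100)·(14 + 1) = 4.5.
Rank 4 is 92 and rank 5 is 102.
Interpolate: 92 + 0.5·(102 − 92) = 92 + 0.5·10 = 97.

97.00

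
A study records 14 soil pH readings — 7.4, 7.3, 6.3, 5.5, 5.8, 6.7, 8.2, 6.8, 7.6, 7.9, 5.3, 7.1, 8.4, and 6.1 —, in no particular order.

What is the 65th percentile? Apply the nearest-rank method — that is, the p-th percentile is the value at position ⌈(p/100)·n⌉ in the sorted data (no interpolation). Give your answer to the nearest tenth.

7.4

Sorted: 5.3, 5.5, 5.8, 6.1, 6.3, 6.7, 6.8, 7.1, 7.3, 7.4, 7.6, 7.9, 8.2, 8.4.
n = 14.
Position = ⌈65/100 · 14⌉ = ⌈9.1⌉ = 10.
The value at rank 10 is 7.4.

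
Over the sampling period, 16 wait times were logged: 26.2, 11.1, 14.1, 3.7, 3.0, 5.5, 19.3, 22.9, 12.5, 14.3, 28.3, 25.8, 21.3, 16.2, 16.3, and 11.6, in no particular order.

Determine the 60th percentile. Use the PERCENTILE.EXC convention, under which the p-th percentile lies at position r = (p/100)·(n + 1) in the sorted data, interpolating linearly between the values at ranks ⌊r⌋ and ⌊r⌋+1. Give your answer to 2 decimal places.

16.90

Sorted: 3.0, 3.7, 5.5, 11.1, 11.6, 12.5, 14.1, 14.3, 16.2, 16.3, 19.3, 21.3, 22.9, 25.8, 26.2, 28.3.
n = 16.
r = (60/100)·(16 + 1) = 10.2.
Rank 10 is 16.3 and rank 11 is 19.3.
Interpolate: 16.3 + 0.2·(19.3 − 16.3) = 16.3 + 0.2·3 = 16.9.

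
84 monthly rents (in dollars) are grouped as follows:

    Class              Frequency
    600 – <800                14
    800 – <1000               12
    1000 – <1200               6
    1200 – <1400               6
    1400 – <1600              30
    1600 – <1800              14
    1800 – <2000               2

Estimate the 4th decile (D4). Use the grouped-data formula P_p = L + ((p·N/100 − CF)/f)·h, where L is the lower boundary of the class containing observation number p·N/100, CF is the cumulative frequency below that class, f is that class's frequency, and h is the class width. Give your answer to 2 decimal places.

N = 84; target position k = 40/100 · 84 = 33.6.
Cumulative frequencies: 14, 26, 32, 38, 68, 82, 84.
Observation 33.6 falls in the class 1200 – <1400.
L = 1200, CF = 32, f = 6, h = 200.
P40 = 1200 + ((33.6 − 32)/6)·200 = 1200 + 53.3333 = 1253.33.

1253.33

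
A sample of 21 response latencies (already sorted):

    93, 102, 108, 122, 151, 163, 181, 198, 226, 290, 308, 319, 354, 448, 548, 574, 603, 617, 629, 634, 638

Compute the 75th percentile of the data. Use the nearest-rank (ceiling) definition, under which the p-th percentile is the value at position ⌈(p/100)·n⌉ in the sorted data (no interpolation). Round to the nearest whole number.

n = 21.
Position = ⌈75/100 · 21⌉ = ⌈15.75⌉ = 16.
The value at rank 16 is 574.

574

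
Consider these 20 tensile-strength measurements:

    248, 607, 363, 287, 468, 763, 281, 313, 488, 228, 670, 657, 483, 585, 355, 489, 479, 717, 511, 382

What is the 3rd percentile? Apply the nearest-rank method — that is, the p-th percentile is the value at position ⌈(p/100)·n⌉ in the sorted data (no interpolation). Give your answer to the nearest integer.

228

Sorted: 228, 248, 281, 287, 313, 355, 363, 382, 468, 479, 483, 488, 489, 511, 585, 607, 657, 670, 717, 763.
n = 20.
Position = ⌈3/100 · 20⌉ = ⌈0.6⌉ = 1.
The value at rank 1 is 228.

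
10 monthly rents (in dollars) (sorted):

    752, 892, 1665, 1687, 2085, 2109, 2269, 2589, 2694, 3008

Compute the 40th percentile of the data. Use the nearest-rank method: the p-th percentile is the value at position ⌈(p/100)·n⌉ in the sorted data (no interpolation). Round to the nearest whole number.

n = 10.
Position = ⌈40/100 · 10⌉ = ⌈4⌉ = 4.
The value at rank 4 is 1687.

1687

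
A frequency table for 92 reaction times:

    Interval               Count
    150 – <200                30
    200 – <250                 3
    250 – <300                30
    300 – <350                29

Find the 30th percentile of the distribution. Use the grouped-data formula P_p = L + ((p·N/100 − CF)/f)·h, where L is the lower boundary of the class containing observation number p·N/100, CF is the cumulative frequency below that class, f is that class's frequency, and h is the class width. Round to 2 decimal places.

196.00

N = 92; target position k = 30/100 · 92 = 27.6.
Cumulative frequencies: 30, 33, 63, 92.
Observation 27.6 falls in the class 150 – <200.
L = 150, CF = 0, f = 30, h = 50.
P30 = 150 + ((27.6 − 0)/30)·50 = 150 + 46 = 196.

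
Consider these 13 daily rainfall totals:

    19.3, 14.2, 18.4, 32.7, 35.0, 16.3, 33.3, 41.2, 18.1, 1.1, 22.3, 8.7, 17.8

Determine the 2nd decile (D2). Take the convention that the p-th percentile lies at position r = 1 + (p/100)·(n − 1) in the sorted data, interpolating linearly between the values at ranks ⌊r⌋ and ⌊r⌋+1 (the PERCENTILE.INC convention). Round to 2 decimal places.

15.04

Sorted: 1.1, 8.7, 14.2, 16.3, 17.8, 18.1, 18.4, 19.3, 22.3, 32.7, 33.3, 35.0, 41.2.
n = 13.
r = 1 + (20/100)·(13 − 1) = 1 + 2.4 = 3.4.
Rank 3 is 14.2 and rank 4 is 16.3.
Interpolate: 14.2 + 0.4·(16.3 − 14.2) = 14.2 + 0.4·2.1 = 15.04.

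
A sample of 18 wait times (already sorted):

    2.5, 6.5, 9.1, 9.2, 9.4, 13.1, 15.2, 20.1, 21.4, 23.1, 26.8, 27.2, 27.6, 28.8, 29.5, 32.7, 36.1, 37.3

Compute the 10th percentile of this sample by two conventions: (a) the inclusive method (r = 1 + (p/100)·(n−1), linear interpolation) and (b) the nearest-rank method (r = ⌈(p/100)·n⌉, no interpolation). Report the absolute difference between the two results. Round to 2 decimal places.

1.82

n = 18.
(a) r = 2.7; between ranks 2 (6.5) and 3 (9.1): 8.32.
(b) the nearest-rank method: rank 2 → 6.5.
|8.32 − 6.5| = 1.82.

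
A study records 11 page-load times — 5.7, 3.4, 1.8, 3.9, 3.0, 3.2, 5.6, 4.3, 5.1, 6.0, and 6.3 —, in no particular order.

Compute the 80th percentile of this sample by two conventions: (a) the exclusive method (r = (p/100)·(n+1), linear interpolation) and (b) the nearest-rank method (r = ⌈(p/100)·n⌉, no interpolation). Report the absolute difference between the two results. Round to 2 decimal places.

Sorted: 1.8, 3.0, 3.2, 3.4, 3.9, 4.3, 5.1, 5.6, 5.7, 6.0, 6.3.
n = 11.
(a) r = 9.6; between ranks 9 (5.7) and 10 (6.0): 5.88.
(b) the nearest-rank method: rank 9 → 5.7.
|5.88 − 5.7| = 0.18.

0.18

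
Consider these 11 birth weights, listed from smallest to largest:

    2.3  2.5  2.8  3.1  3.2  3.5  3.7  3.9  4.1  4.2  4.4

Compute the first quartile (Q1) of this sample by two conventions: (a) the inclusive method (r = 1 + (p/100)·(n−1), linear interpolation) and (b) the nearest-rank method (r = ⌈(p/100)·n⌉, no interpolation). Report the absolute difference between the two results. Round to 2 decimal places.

0.15

n = 11.
(a) r = 3.5; between ranks 3 (2.8) and 4 (3.1): 2.95.
(b) the nearest-rank method: rank 3 → 2.8.
|2.95 − 2.8| = 0.15.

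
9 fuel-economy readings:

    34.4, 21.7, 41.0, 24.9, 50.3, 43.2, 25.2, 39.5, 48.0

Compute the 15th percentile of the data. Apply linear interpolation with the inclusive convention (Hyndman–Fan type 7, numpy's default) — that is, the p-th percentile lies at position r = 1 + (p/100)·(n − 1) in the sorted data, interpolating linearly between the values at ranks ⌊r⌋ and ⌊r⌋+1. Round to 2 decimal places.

24.96

Sorted: 21.7, 24.9, 25.2, 34.4, 39.5, 41.0, 43.2, 48.0, 50.3.
n = 9.
r = 1 + (15/100)·(9 − 1) = 1 + 1.2 = 2.2.
Rank 2 is 24.9 and rank 3 is 25.2.
Interpolate: 24.9 + 0.2·(25.2 − 24.9) = 24.9 + 0.2·0.3 = 24.96.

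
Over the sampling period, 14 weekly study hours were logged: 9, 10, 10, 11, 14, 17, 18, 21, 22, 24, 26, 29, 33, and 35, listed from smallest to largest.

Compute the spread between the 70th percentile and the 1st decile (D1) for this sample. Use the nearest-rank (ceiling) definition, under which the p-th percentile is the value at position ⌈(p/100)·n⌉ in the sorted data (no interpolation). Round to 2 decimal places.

n = 14.
P10: rank ⌈10/100·14⌉ = 2 → 10.
P70: rank ⌈70/100·14⌉ = 10 → 24.
Difference: 24 − 10 = 14.

14.00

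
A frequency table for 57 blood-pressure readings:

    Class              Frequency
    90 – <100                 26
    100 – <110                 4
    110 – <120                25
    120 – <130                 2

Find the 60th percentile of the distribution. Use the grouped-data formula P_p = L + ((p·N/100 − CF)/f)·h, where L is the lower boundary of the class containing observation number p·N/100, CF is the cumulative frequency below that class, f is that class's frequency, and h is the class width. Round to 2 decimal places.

N = 57; target position k = 60/100 · 57 = 34.2.
Cumulative frequencies: 26, 30, 55, 57.
Observation 34.2 falls in the class 110 – <120.
L = 110, CF = 30, f = 25, h = 10.
P60 = 110 + ((34.2 − 30)/25)·10 = 110 + 1.68 = 111.68.

111.68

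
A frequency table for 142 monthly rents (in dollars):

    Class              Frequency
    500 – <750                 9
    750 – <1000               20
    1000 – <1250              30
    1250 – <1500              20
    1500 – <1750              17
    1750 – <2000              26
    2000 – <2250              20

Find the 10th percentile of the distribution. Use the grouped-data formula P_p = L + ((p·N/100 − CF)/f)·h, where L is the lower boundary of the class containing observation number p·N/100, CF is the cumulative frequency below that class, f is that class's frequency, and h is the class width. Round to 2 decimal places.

815.00

N = 142; target position k = 10/100 · 142 = 14.2.
Cumulative frequencies: 9, 29, 59, 79, 96, 122, 142.
Observation 14.2 falls in the class 750 – <1000.
L = 750, CF = 9, f = 20, h = 250.
P10 = 750 + ((14.2 − 9)/20)·250 = 750 + 65 = 815.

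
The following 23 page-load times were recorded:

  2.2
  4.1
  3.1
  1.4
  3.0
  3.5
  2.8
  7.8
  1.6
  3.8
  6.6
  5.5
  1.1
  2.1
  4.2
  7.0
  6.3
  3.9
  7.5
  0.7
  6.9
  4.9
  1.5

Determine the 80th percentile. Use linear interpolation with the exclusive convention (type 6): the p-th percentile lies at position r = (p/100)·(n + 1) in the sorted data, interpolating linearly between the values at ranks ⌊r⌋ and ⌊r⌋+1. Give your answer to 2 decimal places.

6.66

Sorted: 0.7, 1.1, 1.4, 1.5, 1.6, 2.1, 2.2, 2.8, 3.0, 3.1, 3.5, 3.8, 3.9, 4.1, 4.2, 4.9, 5.5, 6.3, 6.6, 6.9, 7.0, 7.5, 7.8.
n = 23.
r = (80/100)·(23 + 1) = 19.2.
Rank 19 is 6.6 and rank 20 is 6.9.
Interpolate: 6.6 + 0.2·(6.9 − 6.6) = 6.6 + 0.2·0.3 = 6.66.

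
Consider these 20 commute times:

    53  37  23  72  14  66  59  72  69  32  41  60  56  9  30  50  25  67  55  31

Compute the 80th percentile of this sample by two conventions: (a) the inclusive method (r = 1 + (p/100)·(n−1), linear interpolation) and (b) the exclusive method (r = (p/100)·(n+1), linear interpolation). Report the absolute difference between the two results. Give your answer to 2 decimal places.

0.60

Sorted: 9, 14, 23, 25, 30, 31, 32, 37, 41, 50, 53, 55, 56, 59, 60, 66, 67, 69, 72, 72.
n = 20.
(a) r = 16.2; between ranks 16 (66) and 17 (67): 66.2.
(b) r = 16.8; between ranks 16 (66) and 17 (67): 66.8.
|66.2 − 66.8| = 0.6.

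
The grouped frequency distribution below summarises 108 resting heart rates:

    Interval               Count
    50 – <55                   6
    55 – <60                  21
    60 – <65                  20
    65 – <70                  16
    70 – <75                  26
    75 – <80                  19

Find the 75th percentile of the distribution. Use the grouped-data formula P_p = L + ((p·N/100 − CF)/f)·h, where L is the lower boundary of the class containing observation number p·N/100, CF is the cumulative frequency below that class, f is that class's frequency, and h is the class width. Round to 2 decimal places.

N = 108; target position k = 75/100 · 108 = 81.
Cumulative frequencies: 6, 27, 47, 63, 89, 108.
Observation 81 falls in the class 70 – <75.
L = 70, CF = 63, f = 26, h = 5.
P75 = 70 + ((81 − 63)/26)·5 = 70 + 3.46154 = 73.4615.

73.46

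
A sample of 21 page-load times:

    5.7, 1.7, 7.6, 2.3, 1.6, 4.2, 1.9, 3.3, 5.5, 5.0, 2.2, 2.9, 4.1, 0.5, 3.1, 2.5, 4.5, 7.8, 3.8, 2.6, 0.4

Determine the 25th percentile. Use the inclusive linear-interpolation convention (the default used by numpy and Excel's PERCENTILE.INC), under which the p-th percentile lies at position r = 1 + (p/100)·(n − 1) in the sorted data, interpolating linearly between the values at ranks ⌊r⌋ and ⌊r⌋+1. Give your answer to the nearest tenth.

Sorted: 0.4, 0.5, 1.6, 1.7, 1.9, 2.2, 2.3, 2.5, 2.6, 2.9, 3.1, 3.3, 3.8, 4.1, 4.2, 4.5, 5.0, 5.5, 5.7, 7.6, 7.8.
n = 21.
r = 1 + (25/100)·(21 − 1) = 1 + 5 = 6.
r is an integer, so P25 is the value at rank 6: 2.2.

2.2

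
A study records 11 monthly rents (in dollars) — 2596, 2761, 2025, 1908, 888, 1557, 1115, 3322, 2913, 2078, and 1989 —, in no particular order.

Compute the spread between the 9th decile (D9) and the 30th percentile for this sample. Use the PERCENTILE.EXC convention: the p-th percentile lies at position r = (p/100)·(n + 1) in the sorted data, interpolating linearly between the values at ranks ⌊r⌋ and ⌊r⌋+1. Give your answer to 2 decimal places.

1472.60

Sorted: 888, 1115, 1557, 1908, 1989, 2025, 2078, 2596, 2761, 2913, 3322.
n = 11.
P30: r = 3.6; ranks 3–4 are 1557, 1908; interpolating gives 1767.6.
P90: r = 10.8; ranks 10–11 are 2913, 3322; interpolating gives 3240.2.
Difference: 3240.2 − 1767.6 = 1472.6.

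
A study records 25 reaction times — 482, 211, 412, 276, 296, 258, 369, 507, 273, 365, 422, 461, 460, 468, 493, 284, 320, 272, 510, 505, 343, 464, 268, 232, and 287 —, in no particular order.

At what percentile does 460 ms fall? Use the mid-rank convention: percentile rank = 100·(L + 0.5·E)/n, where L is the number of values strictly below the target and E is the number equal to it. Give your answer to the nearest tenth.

Sorted: 211, 232, 258, 268, 272, 273, 276, 284, 287, 296, 320, 343, 365, 369, 412, 422, 460, 461, 464, 468, 482, 493, 505, 507, 510.
Count below 460: L = 16; count equal: E = 1; n = 25.
Percentile rank = 100·(16 + 0.5·1)/25 = 100·16.5/25 = 66.

66.0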